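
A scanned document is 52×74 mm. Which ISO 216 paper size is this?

A8 (52 × 74 mm)

Aspect ratio 74/52 ≈ 1.423 — close to the ISO √2 ≈ 1.414.
In the A-series (A0 area = 1 m²): A8 = 52 × 74 mm.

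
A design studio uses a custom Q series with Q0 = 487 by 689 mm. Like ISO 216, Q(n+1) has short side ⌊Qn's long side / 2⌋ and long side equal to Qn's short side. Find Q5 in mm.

Q1: ⌊689/2⌋ × 487 = 344 × 487 mm
Q2: ⌊487/2⌋ × 344 = 243 × 344 mm
Q3: ⌊344/2⌋ × 243 = 172 × 243 mm
Q4: ⌊243/2⌋ × 172 = 121 × 172 mm
Q5: ⌊172/2⌋ × 121 = 86 × 121 mm

86 × 121 mm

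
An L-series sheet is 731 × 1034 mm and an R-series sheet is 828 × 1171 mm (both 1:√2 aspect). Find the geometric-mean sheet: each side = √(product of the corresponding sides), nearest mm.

Short side: √(731 · 828) = √605268 ≈ 778.0 → 778 mm
Long side: √(1034 · 1171) = √1210814 ≈ 1100.4 → 1100 mm

778 × 1100 mm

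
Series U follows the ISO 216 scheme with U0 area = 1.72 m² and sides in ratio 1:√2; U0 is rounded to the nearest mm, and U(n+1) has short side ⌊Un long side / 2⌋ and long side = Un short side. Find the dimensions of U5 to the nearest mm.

195 × 275 mm

Let U0's short side be w mm. w · w√2 = 1.72 m² = 1,720,000 mm², so w ≈ 1102.8 mm and w√2 ≈ 1559.6 mm → U0 = 1103 × 1560 mm.
U1: ⌊1560/2⌋ × 1103 = 780 × 1103 mm
U2: ⌊1103/2⌋ × 780 = 551 × 780 mm
U3: ⌊780/2⌋ × 551 = 390 × 551 mm
U4: ⌊551/2⌋ × 390 = 275 × 390 mm
U5: ⌊390/2⌋ × 275 = 195 × 275 mm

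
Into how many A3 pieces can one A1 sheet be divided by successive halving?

4

A1 = 594 × 841 mm; A3 = 297 × 420 mm.
Each halving step doubles the count; 2 steps from A1 to A3.
2^2 = 4.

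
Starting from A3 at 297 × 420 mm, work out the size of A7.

74 × 105 mm

A4: ⌊420/2⌋ × 297 = 210 × 297 mm
A5: ⌊297/2⌋ × 210 = 148 × 210 mm
A6: ⌊210/2⌋ × 148 = 105 × 148 mm
A7: ⌊148/2⌋ × 105 = 74 × 105 mm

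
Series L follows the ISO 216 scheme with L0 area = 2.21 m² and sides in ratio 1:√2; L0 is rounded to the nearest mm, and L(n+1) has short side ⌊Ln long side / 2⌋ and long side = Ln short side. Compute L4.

Let L0's short side be w mm. w · w√2 = 2.21 m² = 2,210,000 mm², so w ≈ 1250.1 mm and w√2 ≈ 1767.9 mm → L0 = 1250 × 1768 mm.
L1: ⌊1768/2⌋ × 1250 = 884 × 1250 mm
L2: ⌊1250/2⌋ × 884 = 625 × 884 mm
L3: ⌊884/2⌋ × 625 = 442 × 625 mm
L4: ⌊625/2⌋ × 442 = 312 × 442 mm

312 × 442 mm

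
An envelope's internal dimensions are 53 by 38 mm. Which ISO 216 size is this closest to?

Aspect ratio 53/38 ≈ 1.395 (ISO target is √2 ≈ 1.414).
In the A-series (A0 area = 1 m²): A9 = 37 × 52 mm.
Off by 2 mm total — nearest standard size.

A9 (37 × 52 mm)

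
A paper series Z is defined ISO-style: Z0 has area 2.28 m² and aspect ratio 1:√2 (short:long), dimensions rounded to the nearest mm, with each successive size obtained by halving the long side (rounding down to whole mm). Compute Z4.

Let Z0's short side be w mm. w · w√2 = 2.28 m² = 2,280,000 mm², so w ≈ 1269.7 mm and w√2 ≈ 1795.7 mm → Z0 = 1270 × 1796 mm.
Z1: ⌊1796/2⌋ × 1270 = 898 × 1270 mm
Z2: ⌊1270/2⌋ × 898 = 635 × 898 mm
Z3: ⌊898/2⌋ × 635 = 449 × 635 mm
Z4: ⌊635/2⌋ × 449 = 317 × 449 mm

317 × 449 mm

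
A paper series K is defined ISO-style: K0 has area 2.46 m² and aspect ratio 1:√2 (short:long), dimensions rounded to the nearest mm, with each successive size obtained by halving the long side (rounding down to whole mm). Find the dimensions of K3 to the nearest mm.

466 × 659 mm

Let K0's short side be w mm. w · w√2 = 2.46 m² = 2,460,000 mm², so w ≈ 1318.9 mm and w√2 ≈ 1865.2 mm → K0 = 1319 × 1865 mm.
K1: ⌊1865/2⌋ × 1319 = 932 × 1319 mm
K2: ⌊1319/2⌋ × 932 = 659 × 932 mm
K3: ⌊932/2⌋ × 659 = 466 × 659 mm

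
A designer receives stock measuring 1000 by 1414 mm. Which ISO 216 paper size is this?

B0 (1000 × 1414 mm)

Aspect ratio 1414/1000 ≈ 1.414 — close to the ISO √2 ≈ 1.414.
In the B-series (B0 = 1000 × 1414 mm): B0 = 1000 × 1414 mm.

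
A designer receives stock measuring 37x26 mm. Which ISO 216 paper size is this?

Aspect ratio 37/26 ≈ 1.423 — close to the ISO √2 ≈ 1.414.
In the A-series (A0 area = 1 m²): A10 = 26 × 37 mm.

A10 (26 × 37 mm)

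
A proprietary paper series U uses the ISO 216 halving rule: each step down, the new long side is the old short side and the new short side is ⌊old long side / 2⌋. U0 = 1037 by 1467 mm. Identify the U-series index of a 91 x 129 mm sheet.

U7

U0: 1037 × 1467 mm
U1: 733 × 1037 mm
U2: 518 × 733 mm
U3: 366 × 518 mm
U4: 259 × 366 mm
U5: 183 × 259 mm
U6: 129 × 183 mm
U7: 91 × 129 mm
U8: 64 × 91 mm
→ matches U7.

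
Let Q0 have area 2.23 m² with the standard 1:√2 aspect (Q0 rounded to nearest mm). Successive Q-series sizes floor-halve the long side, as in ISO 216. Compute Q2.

628 × 888 mm

Let Q0's short side be w mm. w · w√2 = 2.23 m² = 2,230,000 mm², so w ≈ 1255.7 mm and w√2 ≈ 1775.9 mm → Q0 = 1256 × 1776 mm.
Q1: ⌊1776/2⌋ × 1256 = 888 × 1256 mm
Q2: ⌊1256/2⌋ × 888 = 628 × 888 mm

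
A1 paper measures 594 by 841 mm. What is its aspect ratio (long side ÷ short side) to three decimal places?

1.416

841 / 594 = 1.416
ISO 216 targets √2 ≈ 1.414; the +0.002 deviation is from mm rounding.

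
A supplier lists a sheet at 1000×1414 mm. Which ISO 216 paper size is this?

Aspect ratio 1414/1000 ≈ 1.414 — close to the ISO √2 ≈ 1.414.
In the B-series (B0 = 1000 × 1414 mm): B0 = 1000 × 1414 mm.

B0 (1000 × 1414 mm)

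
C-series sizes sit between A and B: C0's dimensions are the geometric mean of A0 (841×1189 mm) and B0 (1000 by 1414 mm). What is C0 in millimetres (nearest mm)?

Short: √(841 · 1000) = √841000 ≈ 917.1 mm.
Long: √(1189 · 1414) = √1681246 ≈ 1296.6 mm.

917 × 1297 mm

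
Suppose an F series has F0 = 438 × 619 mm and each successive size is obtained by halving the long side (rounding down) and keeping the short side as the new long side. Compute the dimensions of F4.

F1: ⌊619/2⌋ × 438 = 309 × 438 mm
F2: ⌊438/2⌋ × 309 = 219 × 309 mm
F3: ⌊309/2⌋ × 219 = 154 × 219 mm
F4: ⌊219/2⌋ × 154 = 109 × 154 mm

109 × 154 mm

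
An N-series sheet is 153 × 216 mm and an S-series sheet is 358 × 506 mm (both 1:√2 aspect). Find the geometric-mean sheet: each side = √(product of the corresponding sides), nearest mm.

234 × 331 mm

Short side: √(153 · 358) = √54774 ≈ 234.0 → 234 mm
Long side: √(216 · 506) = √109296 ≈ 330.6 → 331 mm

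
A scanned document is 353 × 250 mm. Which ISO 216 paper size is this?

B4 (250 × 353 mm)

Aspect ratio 353/250 ≈ 1.412 — close to the ISO √2 ≈ 1.414.
In the B-series (B0 = 1000 × 1414 mm): B4 = 250 × 353 mm.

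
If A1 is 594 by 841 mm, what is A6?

A2: ⌊841/2⌋ × 594 = 420 × 594 mm
A3: ⌊594/2⌋ × 420 = 297 × 420 mm
A4: ⌊420/2⌋ × 297 = 210 × 297 mm
A5: ⌊297/2⌋ × 210 = 148 × 210 mm
A6: ⌊210/2⌋ × 148 = 105 × 148 mm

105 × 148 mm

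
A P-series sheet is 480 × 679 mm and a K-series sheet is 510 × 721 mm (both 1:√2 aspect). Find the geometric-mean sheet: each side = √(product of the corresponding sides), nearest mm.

495 × 700 mm

Short side: √(480 · 510) = √244800 ≈ 494.8 → 495 mm
Long side: √(679 · 721) = √489559 ≈ 699.7 → 700 mm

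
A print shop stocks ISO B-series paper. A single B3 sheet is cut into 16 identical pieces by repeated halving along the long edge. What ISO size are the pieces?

B7

16 = 2^4, so 4 halving steps.
B3 → B4 → … → B7 after 4 steps.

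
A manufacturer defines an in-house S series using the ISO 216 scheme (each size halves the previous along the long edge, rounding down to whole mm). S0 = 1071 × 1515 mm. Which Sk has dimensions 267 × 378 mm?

S4

S0: 1071 × 1515 mm
S1: 757 × 1071 mm
S2: 535 × 757 mm
S3: 378 × 535 mm
S4: 267 × 378 mm
S5: 189 × 267 mm
→ matches S4.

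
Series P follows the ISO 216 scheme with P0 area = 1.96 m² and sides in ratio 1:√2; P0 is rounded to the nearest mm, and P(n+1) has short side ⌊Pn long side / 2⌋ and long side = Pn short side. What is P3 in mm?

Let P0's short side be w mm. w · w√2 = 1.96 m² = 1,960,000 mm², so w ≈ 1177.3 mm and w√2 ≈ 1664.9 mm → P0 = 1177 × 1665 mm.
P1: ⌊1665/2⌋ × 1177 = 832 × 1177 mm
P2: ⌊1177/2⌋ × 832 = 588 × 832 mm
P3: ⌊832/2⌋ × 588 = 416 × 588 mm

416 × 588 mm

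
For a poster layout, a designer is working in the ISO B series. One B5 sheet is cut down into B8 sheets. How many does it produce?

Each ISO step halves the sheet: 1 × B5 → 2 × B6 → 4 × B7 → 8 × B8
From B5 to B8 is 3 halving steps: 2^3 = 8.

8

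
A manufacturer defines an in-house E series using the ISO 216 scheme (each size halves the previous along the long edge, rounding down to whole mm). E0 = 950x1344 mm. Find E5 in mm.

168 × 237 mm

E1 = 672 × 950 mm (from E0 by 1 halving).
E2: ⌊950/2⌋ × 672 = 475 × 672 mm
E3: ⌊672/2⌋ × 475 = 336 × 475 mm
E4: ⌊475/2⌋ × 336 = 237 × 336 mm
E5: ⌊336/2⌋ × 237 = 168 × 237 mm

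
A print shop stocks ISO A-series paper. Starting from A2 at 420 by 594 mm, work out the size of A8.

52 × 74 mm

A3: ⌊594/2⌋ × 420 = 297 × 420 mm
A4: ⌊420/2⌋ × 297 = 210 × 297 mm
A5: ⌊297/2⌋ × 210 = 148 × 210 mm
A6: ⌊210/2⌋ × 148 = 105 × 148 mm
A7: ⌊148/2⌋ × 105 = 74 × 105 mm
A8: ⌊105/2⌋ × 74 = 52 × 74 mm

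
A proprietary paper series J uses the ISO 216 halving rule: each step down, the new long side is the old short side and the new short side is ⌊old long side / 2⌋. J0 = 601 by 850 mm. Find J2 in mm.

300 × 425 mm

J1: ⌊850/2⌋ × 601 = 425 × 601 mm
J2: ⌊601/2⌋ × 425 = 300 × 425 mm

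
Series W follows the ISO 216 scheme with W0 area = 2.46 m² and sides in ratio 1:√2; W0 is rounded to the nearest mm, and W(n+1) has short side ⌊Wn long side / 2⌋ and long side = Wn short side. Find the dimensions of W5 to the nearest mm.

Let W0's short side be w mm. w · w√2 = 2.46 m² = 2,460,000 mm², so w ≈ 1318.9 mm and w√2 ≈ 1865.2 mm → W0 = 1319 × 1865 mm.
W1: ⌊1865/2⌋ × 1319 = 932 × 1319 mm
W2: ⌊1319/2⌋ × 932 = 659 × 932 mm
W3: ⌊932/2⌋ × 659 = 466 × 659 mm
W4: ⌊659/2⌋ × 466 = 329 × 466 mm
W5: ⌊466/2⌋ × 329 = 233 × 329 mm

233 × 329 mm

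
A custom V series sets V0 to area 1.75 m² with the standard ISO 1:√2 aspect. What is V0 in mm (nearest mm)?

1112 × 1573 mm

Let the short side be w mm. Then w · w√2 = 1.75 m² = 1,750,000 mm².
w² = 1,750,000/√2, so w ≈ 1112.4 mm; long side = w√2 ≈ 1573.2 mm.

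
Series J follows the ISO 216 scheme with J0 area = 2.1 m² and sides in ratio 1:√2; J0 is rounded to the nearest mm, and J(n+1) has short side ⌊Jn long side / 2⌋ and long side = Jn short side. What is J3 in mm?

430 × 609 mm

Let J0's short side be w mm. w · w√2 = 2.1 m² = 2,100,000 mm², so w ≈ 1218.6 mm and w√2 ≈ 1723.3 mm → J0 = 1219 × 1723 mm.
J1: ⌊1723/2⌋ × 1219 = 861 × 1219 mm
J2: ⌊1219/2⌋ × 861 = 609 × 861 mm
J3: ⌊861/2⌋ × 609 = 430 × 609 mm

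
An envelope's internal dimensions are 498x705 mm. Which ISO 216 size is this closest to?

Aspect ratio 705/498 ≈ 1.416 — close to the ISO √2 ≈ 1.414.
In the B-series (B0 = 1000 × 1414 mm): B2 = 500 × 707 mm.
Off by 4 mm total — nearest standard size.

B2 (500 × 707 mm)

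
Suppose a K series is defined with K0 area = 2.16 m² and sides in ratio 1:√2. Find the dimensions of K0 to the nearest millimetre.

Let the short side be w mm. Then w · w√2 = 2.16 m² = 2,160,000 mm².
w² = 2,160,000/√2, so w ≈ 1235.9 mm; long side = w√2 ≈ 1747.8 mm.

1236 × 1748 mm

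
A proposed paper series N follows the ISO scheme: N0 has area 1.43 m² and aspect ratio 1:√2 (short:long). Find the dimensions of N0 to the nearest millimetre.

Let the short side be w mm. Then w · w√2 = 1.43 m² = 1,430,000 mm².
w² = 1,430,000/√2, so w ≈ 1005.6 mm; long side = w√2 ≈ 1422.1 mm.

1006 × 1422 mm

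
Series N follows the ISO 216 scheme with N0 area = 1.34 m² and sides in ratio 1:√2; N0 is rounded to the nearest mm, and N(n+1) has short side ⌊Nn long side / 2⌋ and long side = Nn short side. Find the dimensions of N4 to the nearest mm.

Let N0's short side be w mm. w · w√2 = 1.34 m² = 1,340,000 mm², so w ≈ 973.4 mm and w√2 ≈ 1376.6 mm → N0 = 973 × 1377 mm.
N1: ⌊1377/2⌋ × 973 = 688 × 973 mm
N2: ⌊973/2⌋ × 688 = 486 × 688 mm
N3: ⌊688/2⌋ × 486 = 344 × 486 mm
N4: ⌊486/2⌋ × 344 = 243 × 344 mm

243 × 344 mm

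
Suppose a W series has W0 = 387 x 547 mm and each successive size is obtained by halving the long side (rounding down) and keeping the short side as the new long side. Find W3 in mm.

W1 = 273 × 387 mm (from W0 by 1 halving).
W2: ⌊387/2⌋ × 273 = 193 × 273 mm
W3: ⌊273/2⌋ × 193 = 136 × 193 mm

136 × 193 mm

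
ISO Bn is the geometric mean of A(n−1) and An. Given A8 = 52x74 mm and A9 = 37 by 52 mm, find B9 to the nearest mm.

44 × 62 mm

Short side: √(52 · 37) = √1924 ≈ 43.9 → 44 mm
Long side: √(74 · 52) = √3848 ≈ 62.0 → 62 mm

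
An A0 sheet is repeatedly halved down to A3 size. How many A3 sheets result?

A0 = 841 × 1189 mm; A3 = 297 × 420 mm.
Each halving step doubles the count; 3 steps from A0 to A3.
2^3 = 8.

8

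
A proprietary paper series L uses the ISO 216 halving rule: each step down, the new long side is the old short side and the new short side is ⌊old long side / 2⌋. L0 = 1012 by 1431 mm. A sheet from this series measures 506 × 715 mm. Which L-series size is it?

L2

L0: 1012 × 1431 mm
L1: 715 × 1012 mm
L2: 506 × 715 mm
L3: 357 × 506 mm
→ matches L2.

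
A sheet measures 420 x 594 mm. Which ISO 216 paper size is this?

A2 (420 × 594 mm)

Aspect ratio 594/420 ≈ 1.414 — close to the ISO √2 ≈ 1.414.
In the A-series (A0 area = 1 m²): A2 = 420 × 594 mm.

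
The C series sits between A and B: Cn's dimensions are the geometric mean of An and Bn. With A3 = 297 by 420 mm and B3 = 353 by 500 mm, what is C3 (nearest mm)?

Short side: √(297 · 353) = √104841 ≈ 323.8 → 324 mm
Long side: √(420 · 500) = √210000 ≈ 458.3 → 458 mm

324 × 458 mm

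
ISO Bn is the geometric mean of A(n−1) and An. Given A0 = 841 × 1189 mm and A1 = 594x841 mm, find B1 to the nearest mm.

Short side: √(841 · 594) = √499554 ≈ 706.8 → 707 mm
Long side: √(1189 · 841) = √999949 ≈ 1000.0 → 1000 mm

707 × 1000 mm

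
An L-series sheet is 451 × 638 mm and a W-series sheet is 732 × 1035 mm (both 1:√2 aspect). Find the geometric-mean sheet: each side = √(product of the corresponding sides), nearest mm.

Short side: √(451 · 732) = √330132 ≈ 574.6 → 575 mm
Long side: √(638 · 1035) = √660330 ≈ 812.6 → 813 mm

575 × 813 mm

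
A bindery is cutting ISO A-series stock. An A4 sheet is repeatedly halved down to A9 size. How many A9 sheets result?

A4 = 210 × 297 mm; A9 = 37 × 52 mm.
Each halving step doubles the count; 5 steps from A4 to A9.
2^5 = 32.

32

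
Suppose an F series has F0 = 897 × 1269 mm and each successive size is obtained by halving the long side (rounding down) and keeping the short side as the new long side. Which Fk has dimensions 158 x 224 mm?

F0: 897 × 1269 mm
F1: 634 × 897 mm
F2: 448 × 634 mm
F3: 317 × 448 mm
F4: 224 × 317 mm
F5: 158 × 224 mm
F6: 112 × 158 mm
→ matches F5.

F5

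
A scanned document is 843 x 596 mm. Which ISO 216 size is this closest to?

Aspect ratio 843/596 ≈ 1.414 — close to the ISO √2 ≈ 1.414.
In the A-series (A0 area = 1 m²): A1 = 594 × 841 mm.
Off by 4 mm total — nearest standard size.

A1 (594 × 841 mm)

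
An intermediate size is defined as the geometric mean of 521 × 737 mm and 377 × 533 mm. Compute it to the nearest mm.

Short side: √(521 · 377) = √196417 ≈ 443.2 → 443 mm
Long side: √(737 · 533) = √392821 ≈ 626.8 → 627 mm

443 × 627 mm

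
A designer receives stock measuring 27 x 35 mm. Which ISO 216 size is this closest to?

Aspect ratio 35/27 ≈ 1.296 (ISO target is √2 ≈ 1.414).
In the A-series (A0 area = 1 m²): A10 = 26 × 37 mm.
Off by 3 mm total — nearest standard size.

A10 (26 × 37 mm)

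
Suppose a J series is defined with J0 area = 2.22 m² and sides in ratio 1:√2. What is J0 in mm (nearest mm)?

Let the short side be w mm. Then w · w√2 = 2.22 m² = 2,220,000 mm².
w² = 2,220,000/√2, so w ≈ 1252.9 mm; long side = w√2 ≈ 1771.9 mm.

1253 × 1772 mm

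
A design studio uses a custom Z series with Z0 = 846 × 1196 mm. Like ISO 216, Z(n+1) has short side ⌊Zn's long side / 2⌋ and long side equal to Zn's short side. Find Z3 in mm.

Z1: ⌊1196/2⌋ × 846 = 598 × 846 mm
Z2: ⌊846/2⌋ × 598 = 423 × 598 mm
Z3: ⌊598/2⌋ × 423 = 299 × 423 mm

299 × 423 mm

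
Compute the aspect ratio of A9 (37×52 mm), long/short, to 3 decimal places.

52 / 37 = 1.405
ISO 216 targets √2 ≈ 1.414; the -0.009 deviation is from mm rounding.

1.405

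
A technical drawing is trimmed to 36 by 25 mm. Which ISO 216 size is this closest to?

Aspect ratio 36/25 ≈ 1.440 (ISO target is √2 ≈ 1.414).
In the A-series (A0 area = 1 m²): A10 = 26 × 37 mm.
Off by 2 mm total — nearest standard size.

A10 (26 × 37 mm)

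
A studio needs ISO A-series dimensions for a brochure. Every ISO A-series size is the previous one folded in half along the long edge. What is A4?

210 × 297 mm

A0 = 841 × 1189 mm (A0 has area 1 m², aspect 1:√2).
A1: ⌊1189/2⌋ × 841 = 594 × 841 mm
A2: ⌊841/2⌋ × 594 = 420 × 594 mm
A3: ⌊594/2⌋ × 420 = 297 × 420 mm
A4: ⌊420/2⌋ × 297 = 210 × 297 mm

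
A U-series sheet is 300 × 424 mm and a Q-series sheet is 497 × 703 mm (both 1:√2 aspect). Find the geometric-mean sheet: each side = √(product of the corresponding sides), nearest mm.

Short side: √(300 · 497) = √149100 ≈ 386.1 → 386 mm
Long side: √(424 · 703) = √298072 ≈ 546.0 → 546 mm

386 × 546 mm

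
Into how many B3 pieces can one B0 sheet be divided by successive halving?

Each ISO step halves the sheet: 1 × B0 → 2 × B1 → 4 × B2 → 8 × B3
From B0 to B3 is 3 halving steps: 2^3 = 8.

8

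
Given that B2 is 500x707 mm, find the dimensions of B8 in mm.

62 × 88 mm

B3: ⌊707/2⌋ × 500 = 353 × 500 mm
B4: ⌊500/2⌋ × 353 = 250 × 353 mm
B5: ⌊353/2⌋ × 250 = 176 × 250 mm
B6: ⌊250/2⌋ × 176 = 125 × 176 mm
B7: ⌊176/2⌋ × 125 = 88 × 125 mm
B8: ⌊125/2⌋ × 88 = 62 × 88 mm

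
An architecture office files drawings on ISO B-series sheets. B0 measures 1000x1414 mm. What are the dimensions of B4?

B1: ⌊1414/2⌋ × 1000 = 707 × 1000 mm
B2: ⌊1000/2⌋ × 707 = 500 × 707 mm
B3: ⌊707/2⌋ × 500 = 353 × 500 mm
B4: ⌊500/2⌋ × 353 = 250 × 353 mm

250 × 353 mm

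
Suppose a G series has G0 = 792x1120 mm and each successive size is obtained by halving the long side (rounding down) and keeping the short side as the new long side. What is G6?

G1 = 560 × 792 mm (from G0 by 1 halving).
G2: ⌊792/2⌋ × 560 = 396 × 560 mm
G3: ⌊560/2⌋ × 396 = 280 × 396 mm
G4: ⌊396/2⌋ × 280 = 198 × 280 mm
G5: ⌊280/2⌋ × 198 = 140 × 198 mm
G6: ⌊198/2⌋ × 140 = 99 × 140 mm

99 × 140 mm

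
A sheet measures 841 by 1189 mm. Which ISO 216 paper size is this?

A0 (841 × 1189 mm)

Aspect ratio 1189/841 ≈ 1.414 — close to the ISO √2 ≈ 1.414.
In the A-series (A0 area = 1 m²): A0 = 841 × 1189 mm.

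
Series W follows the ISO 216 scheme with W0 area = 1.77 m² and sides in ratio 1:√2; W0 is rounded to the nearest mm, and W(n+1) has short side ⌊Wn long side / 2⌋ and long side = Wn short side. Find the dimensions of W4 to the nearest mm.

Let W0's short side be w mm. w · w√2 = 1.77 m² = 1,770,000 mm², so w ≈ 1118.7 mm and w√2 ≈ 1582.1 mm → W0 = 1119 × 1582 mm.
W1: ⌊1582/2⌋ × 1119 = 791 × 1119 mm
W2: ⌊1119/2⌋ × 791 = 559 × 791 mm
W3: ⌊791/2⌋ × 559 = 395 × 559 mm
W4: ⌊559/2⌋ × 395 = 279 × 395 mm

279 × 395 mm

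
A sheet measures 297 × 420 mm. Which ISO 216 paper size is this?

Aspect ratio 420/297 ≈ 1.414 — close to the ISO √2 ≈ 1.414.
In the A-series (A0 area = 1 m²): A3 = 297 × 420 mm.

A3 (297 × 420 mm)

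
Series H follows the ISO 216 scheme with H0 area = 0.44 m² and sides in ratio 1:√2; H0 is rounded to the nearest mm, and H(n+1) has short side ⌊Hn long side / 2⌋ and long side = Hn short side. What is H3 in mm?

197 × 279 mm

Let H0's short side be w mm. w · w√2 = 0.44 m² = 440,000 mm², so w ≈ 557.8 mm and w√2 ≈ 788.8 mm → H0 = 558 × 789 mm.
H1: ⌊789/2⌋ × 558 = 394 × 558 mm
H2: ⌊558/2⌋ × 394 = 279 × 394 mm
H3: ⌊394/2⌋ × 279 = 197 × 279 mm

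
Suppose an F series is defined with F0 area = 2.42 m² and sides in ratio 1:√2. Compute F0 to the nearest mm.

1308 × 1850 mm

Let the short side be w mm. Then w · w√2 = 2.42 m² = 2,420,000 mm².
w² = 2,420,000/√2, so w ≈ 1308.1 mm; long side = w√2 ≈ 1850.0 mm.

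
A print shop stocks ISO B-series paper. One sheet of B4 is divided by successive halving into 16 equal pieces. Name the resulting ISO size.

16 = 2^4, so 4 halving steps.
B4 → B5 → … → B8 after 4 steps.

B8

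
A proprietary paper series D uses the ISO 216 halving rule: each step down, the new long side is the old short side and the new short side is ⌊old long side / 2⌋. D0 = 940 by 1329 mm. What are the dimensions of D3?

D1: ⌊1329/2⌋ × 940 = 664 × 940 mm
D2: ⌊940/2⌋ × 664 = 470 × 664 mm
D3: ⌊664/2⌋ × 470 = 332 × 470 mm

332 × 470 mm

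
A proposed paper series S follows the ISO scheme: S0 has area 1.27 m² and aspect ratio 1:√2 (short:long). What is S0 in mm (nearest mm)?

948 × 1340 mm

Let the short side be w mm. Then w · w√2 = 1.27 m² = 1,270,000 mm².
w² = 1,270,000/√2, so w ≈ 947.6 mm; long side = w√2 ≈ 1340.2 mm.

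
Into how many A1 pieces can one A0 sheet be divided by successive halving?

2

A0 = 841 × 1189 mm; A1 = 594 × 841 mm.
Each halving step doubles the count; 1 step from A0 to A1.
2^1 = 2.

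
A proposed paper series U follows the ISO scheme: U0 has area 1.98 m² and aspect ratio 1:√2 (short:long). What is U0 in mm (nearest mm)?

Let the short side be w mm. Then w · w√2 = 1.98 m² = 1,980,000 mm².
w² = 1,980,000/√2, so w ≈ 1183.2 mm; long side = w√2 ≈ 1673.4 mm.

1183 × 1673 mm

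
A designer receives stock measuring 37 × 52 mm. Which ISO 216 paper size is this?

A9 (37 × 52 mm)

Aspect ratio 52/37 ≈ 1.405 — close to the ISO √2 ≈ 1.414.
In the A-series (A0 area = 1 m²): A9 = 37 × 52 mm.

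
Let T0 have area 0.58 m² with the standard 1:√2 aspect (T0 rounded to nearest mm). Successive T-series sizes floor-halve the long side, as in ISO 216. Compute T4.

Let T0's short side be w mm. w · w√2 = 0.58 m² = 580,000 mm², so w ≈ 640.4 mm and w√2 ≈ 905.7 mm → T0 = 640 × 906 mm.
T1: ⌊906/2⌋ × 640 = 453 × 640 mm
T2: ⌊640/2⌋ × 453 = 320 × 453 mm
T3: ⌊453/2⌋ × 320 = 226 × 320 mm
T4: ⌊320/2⌋ × 226 = 160 × 226 mm

160 × 226 mm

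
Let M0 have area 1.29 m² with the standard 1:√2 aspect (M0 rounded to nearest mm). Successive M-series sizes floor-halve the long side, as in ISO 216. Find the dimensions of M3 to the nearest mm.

Let M0's short side be w mm. w · w√2 = 1.29 m² = 1,290,000 mm², so w ≈ 955.1 mm and w√2 ≈ 1350.7 mm → M0 = 955 × 1351 mm.
M1: ⌊1351/2⌋ × 955 = 675 × 955 mm
M2: ⌊955/2⌋ × 675 = 477 × 675 mm
M3: ⌊675/2⌋ × 477 = 337 × 477 mm

337 × 477 mm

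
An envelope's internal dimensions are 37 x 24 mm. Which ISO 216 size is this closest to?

A10 (26 × 37 mm)

Aspect ratio 37/24 ≈ 1.542 (ISO target is √2 ≈ 1.414).
In the A-series (A0 area = 1 m²): A10 = 26 × 37 mm.
Off by 2 mm total — nearest standard size.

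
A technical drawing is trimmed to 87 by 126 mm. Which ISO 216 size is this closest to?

Aspect ratio 126/87 ≈ 1.448 (ISO target is √2 ≈ 1.414).
In the B-series (B0 = 1000 × 1414 mm): B7 = 88 × 125 mm.
Off by 2 mm total — nearest standard size.

B7 (88 × 125 mm)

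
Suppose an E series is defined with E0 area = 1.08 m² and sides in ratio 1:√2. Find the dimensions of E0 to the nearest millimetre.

Let the short side be w mm. Then w · w√2 = 1.08 m² = 1,080,000 mm².
w² = 1,080,000/√2, so w ≈ 873.9 mm; long side = w√2 ≈ 1235.9 mm.

874 × 1236 mm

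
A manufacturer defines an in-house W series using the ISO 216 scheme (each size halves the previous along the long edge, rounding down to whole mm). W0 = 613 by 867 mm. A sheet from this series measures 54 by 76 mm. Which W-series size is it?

W0: 613 × 867 mm
W1: 433 × 613 mm
W2: 306 × 433 mm
W3: 216 × 306 mm
W4: 153 × 216 mm
W5: 108 × 153 mm
W6: 76 × 108 mm
W7: 54 × 76 mm
W8: 38 × 54 mm
→ matches W7.

W7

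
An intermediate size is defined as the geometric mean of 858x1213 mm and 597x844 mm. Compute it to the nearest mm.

Short side: √(858 · 597) = √512226 ≈ 715.7 → 716 mm
Long side: √(1213 · 844) = √1023772 ≈ 1011.8 → 1012 mm

716 × 1012 mm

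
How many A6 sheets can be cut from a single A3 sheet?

A3 = 297 × 420 mm; A6 = 105 × 148 mm.
Each halving step doubles the count; 3 steps from A3 to A6.
2^3 = 8.

8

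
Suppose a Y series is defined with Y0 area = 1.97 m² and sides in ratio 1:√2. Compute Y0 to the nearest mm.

Let the short side be w mm. Then w · w√2 = 1.97 m² = 1,970,000 mm².
w² = 1,970,000/√2, so w ≈ 1180.3 mm; long side = w√2 ≈ 1669.1 mm.

1180 × 1669 mm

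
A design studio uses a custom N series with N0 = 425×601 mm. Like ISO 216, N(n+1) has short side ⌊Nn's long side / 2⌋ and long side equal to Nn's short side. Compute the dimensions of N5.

75 × 106 mm

N1: ⌊601/2⌋ × 425 = 300 × 425 mm
N2: ⌊425/2⌋ × 300 = 212 × 300 mm
N3: ⌊300/2⌋ × 212 = 150 × 212 mm
N4: ⌊212/2⌋ × 150 = 106 × 150 mm
N5: ⌊150/2⌋ × 106 = 75 × 106 mm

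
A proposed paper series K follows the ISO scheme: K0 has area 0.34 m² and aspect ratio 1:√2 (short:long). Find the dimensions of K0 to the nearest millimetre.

Let the short side be w mm. Then w · w√2 = 0.34 m² = 340,000 mm².
w² = 340,000/√2, so w ≈ 490.3 mm; long side = w√2 ≈ 693.4 mm.

490 × 693 mm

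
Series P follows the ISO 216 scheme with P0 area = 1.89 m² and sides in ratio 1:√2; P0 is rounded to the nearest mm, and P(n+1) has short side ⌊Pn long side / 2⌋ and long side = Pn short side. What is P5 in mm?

204 × 289 mm

Let P0's short side be w mm. w · w√2 = 1.89 m² = 1,890,000 mm², so w ≈ 1156.0 mm and w√2 ≈ 1634.9 mm → P0 = 1156 × 1635 mm.
P1: ⌊1635/2⌋ × 1156 = 817 × 1156 mm
P2: ⌊1156/2⌋ × 817 = 578 × 817 mm
P3: ⌊817/2⌋ × 578 = 408 × 578 mm
P4: ⌊578/2⌋ × 408 = 289 × 408 mm
P5: ⌊408/2⌋ × 289 = 204 × 289 mm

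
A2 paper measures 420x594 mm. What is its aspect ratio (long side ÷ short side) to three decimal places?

594 / 420 = 1.414
Matches √2 ≈ 1.414 — the ISO 216 defining ratio.

1.414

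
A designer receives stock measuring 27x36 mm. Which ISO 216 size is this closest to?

A10 (26 × 37 mm)

Aspect ratio 36/27 ≈ 1.333 (ISO target is √2 ≈ 1.414).
In the A-series (A0 area = 1 m²): A10 = 26 × 37 mm.
Off by 2 mm total — nearest standard size.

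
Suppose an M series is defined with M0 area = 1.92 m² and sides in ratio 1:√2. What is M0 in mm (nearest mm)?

Let the short side be w mm. Then w · w√2 = 1.92 m² = 1,920,000 mm².
w² = 1,920,000/√2, so w ≈ 1165.2 mm; long side = w√2 ≈ 1647.8 mm.

1165 × 1648 mm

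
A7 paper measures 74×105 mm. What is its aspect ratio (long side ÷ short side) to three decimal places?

1.419

105 / 74 = 1.419
ISO 216 targets √2 ≈ 1.414; the +0.005 deviation is from mm rounding.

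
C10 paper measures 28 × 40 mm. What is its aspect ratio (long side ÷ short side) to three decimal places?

40 / 28 = 1.429
ISO 216 targets √2 ≈ 1.414; the +0.014 deviation is from mm rounding.

1.429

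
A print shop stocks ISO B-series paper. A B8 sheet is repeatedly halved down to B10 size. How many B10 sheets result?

4

Each ISO step halves the sheet: 1 × B8 → 2 × B9 → 4 × B10
From B8 to B10 is 2 halving steps: 2^2 = 4.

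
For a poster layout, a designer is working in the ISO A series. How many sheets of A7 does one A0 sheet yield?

Each ISO step halves the sheet: 1 × A0 → 2 × A1 → 4 × A2 → 8 × A3 → …
From A0 to A7 is 7 halving steps: 2^7 = 128.

128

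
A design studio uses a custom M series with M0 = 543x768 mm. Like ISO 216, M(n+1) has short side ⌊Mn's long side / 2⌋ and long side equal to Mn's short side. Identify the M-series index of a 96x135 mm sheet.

M0: 543 × 768 mm
M1: 384 × 543 mm
M2: 271 × 384 mm
M3: 192 × 271 mm
M4: 135 × 192 mm
M5: 96 × 135 mm
M6: 67 × 96 mm
→ matches M5.

M5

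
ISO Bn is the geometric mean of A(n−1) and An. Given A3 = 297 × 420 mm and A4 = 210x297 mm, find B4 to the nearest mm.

250 × 353 mm

Short side: √(297 · 210) = √62370 ≈ 249.7 → 250 mm
Long side: √(420 · 297) = √124740 ≈ 353.2 → 353 mm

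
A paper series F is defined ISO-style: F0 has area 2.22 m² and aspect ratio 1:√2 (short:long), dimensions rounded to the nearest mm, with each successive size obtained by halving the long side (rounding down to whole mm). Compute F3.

Let F0's short side be w mm. w · w√2 = 2.22 m² = 2,220,000 mm², so w ≈ 1252.9 mm and w√2 ≈ 1771.9 mm → F0 = 1253 × 1772 mm.
F1: ⌊1772/2⌋ × 1253 = 886 × 1253 mm
F2: ⌊1253/2⌋ × 886 = 626 × 886 mm
F3: ⌊886/2⌋ × 626 = 443 × 626 mm

443 × 626 mm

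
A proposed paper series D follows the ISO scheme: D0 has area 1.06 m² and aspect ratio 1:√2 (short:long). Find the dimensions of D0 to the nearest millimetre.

Let the short side be w mm. Then w · w√2 = 1.06 m² = 1,060,000 mm².
w² = 1,060,000/√2, so w ≈ 865.8 mm; long side = w√2 ≈ 1224.4 mm.

866 × 1224 mm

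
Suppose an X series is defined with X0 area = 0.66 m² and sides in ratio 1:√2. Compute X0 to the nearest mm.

683 × 966 mm

Let the short side be w mm. Then w · w√2 = 0.66 m² = 660,000 mm².
w² = 660,000/√2, so w ≈ 683.1 mm; long side = w√2 ≈ 966.1 mm.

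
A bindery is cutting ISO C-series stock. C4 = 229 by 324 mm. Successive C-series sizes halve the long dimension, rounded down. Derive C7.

C5: ⌊324/2⌋ × 229 = 162 × 229 mm
C6: ⌊229/2⌋ × 162 = 114 × 162 mm
C7: ⌊162/2⌋ × 114 = 81 × 114 mm

81 × 114 mm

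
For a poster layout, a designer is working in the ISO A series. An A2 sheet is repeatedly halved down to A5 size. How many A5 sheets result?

Each ISO step halves the sheet: 1 × A2 → 2 × A3 → 4 × A4 → 8 × A5
From A2 to A5 is 3 halving steps: 2^3 = 8.

8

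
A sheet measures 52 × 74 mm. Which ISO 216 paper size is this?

A8 (52 × 74 mm)

Aspect ratio 74/52 ≈ 1.423 — close to the ISO √2 ≈ 1.414.
In the A-series (A0 area = 1 m²): A8 = 52 × 74 mm.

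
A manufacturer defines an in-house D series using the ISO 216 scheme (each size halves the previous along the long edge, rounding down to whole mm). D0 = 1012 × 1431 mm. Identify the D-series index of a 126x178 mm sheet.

D6

D0: 1012 × 1431 mm
D1: 715 × 1012 mm
D2: 506 × 715 mm
D3: 357 × 506 mm
D4: 253 × 357 mm
D5: 178 × 253 mm
D6: 126 × 178 mm
D7: 89 × 126 mm
→ matches D6.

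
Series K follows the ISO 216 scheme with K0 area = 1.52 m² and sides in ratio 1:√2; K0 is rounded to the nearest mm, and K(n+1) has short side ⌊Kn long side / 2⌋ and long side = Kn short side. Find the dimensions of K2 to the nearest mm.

518 × 733 mm

Let K0's short side be w mm. w · w√2 = 1.52 m² = 1,520,000 mm², so w ≈ 1036.7 mm and w√2 ≈ 1466.2 mm → K0 = 1037 × 1466 mm.
K1: ⌊1466/2⌋ × 1037 = 733 × 1037 mm
K2: ⌊1037/2⌋ × 733 = 518 × 733 mm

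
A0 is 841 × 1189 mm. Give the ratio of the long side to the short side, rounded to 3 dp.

1189 / 841 = 1.414
Matches √2 ≈ 1.414 — the ISO 216 defining ratio.

1.414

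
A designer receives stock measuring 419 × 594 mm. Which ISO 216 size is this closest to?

Aspect ratio 594/419 ≈ 1.418 — close to the ISO √2 ≈ 1.414.
In the A-series (A0 area = 1 m²): A2 = 420 × 594 mm.
Off by 1 mm total — nearest standard size.

A2 (420 × 594 mm)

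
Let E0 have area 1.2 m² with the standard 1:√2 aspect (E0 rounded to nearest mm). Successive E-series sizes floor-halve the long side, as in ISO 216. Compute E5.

Let E0's short side be w mm. w · w√2 = 1.2 m² = 1,200,000 mm², so w ≈ 921.2 mm and w√2 ≈ 1302.7 mm → E0 = 921 × 1303 mm.
E1: ⌊1303/2⌋ × 921 = 651 × 921 mm
E2: ⌊921/2⌋ × 651 = 460 × 651 mm
E3: ⌊651/2⌋ × 460 = 325 × 460 mm
E4: ⌊460/2⌋ × 325 = 230 × 325 mm
E5: ⌊325/2⌋ × 230 = 162 × 230 mm

162 × 230 mm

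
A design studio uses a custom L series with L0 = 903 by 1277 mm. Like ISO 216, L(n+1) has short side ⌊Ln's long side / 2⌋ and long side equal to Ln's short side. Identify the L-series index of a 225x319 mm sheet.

L4

L0: 903 × 1277 mm
L1: 638 × 903 mm
L2: 451 × 638 mm
L3: 319 × 451 mm
L4: 225 × 319 mm
L5: 159 × 225 mm
→ matches L4.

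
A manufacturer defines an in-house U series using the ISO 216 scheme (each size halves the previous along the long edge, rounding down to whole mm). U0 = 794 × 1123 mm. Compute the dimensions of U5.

140 × 198 mm

U1: ⌊1123/2⌋ × 794 = 561 × 794 mm
U2: ⌊794/2⌋ × 561 = 397 × 561 mm
U3: ⌊561/2⌋ × 397 = 280 × 397 mm
U4: ⌊397/2⌋ × 280 = 198 × 280 mm
U5: ⌊280/2⌋ × 198 = 140 × 198 mm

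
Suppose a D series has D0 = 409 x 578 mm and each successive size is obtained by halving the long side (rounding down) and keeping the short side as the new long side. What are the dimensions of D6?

51 × 72 mm

D1: ⌊578/2⌋ × 409 = 289 × 409 mm
D2: ⌊409/2⌋ × 289 = 204 × 289 mm
D3: ⌊289/2⌋ × 204 = 144 × 204 mm
D4: ⌊204/2⌋ × 144 = 102 × 144 mm
D5: ⌊144/2⌋ × 102 = 72 × 102 mm
D6: ⌊102/2⌋ × 72 = 51 × 72 mm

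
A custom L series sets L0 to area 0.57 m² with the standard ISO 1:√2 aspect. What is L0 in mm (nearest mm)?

635 × 898 mm

Let the short side be w mm. Then w · w√2 = 0.57 m² = 570,000 mm².
w² = 570,000/√2, so w ≈ 634.9 mm; long side = w√2 ≈ 897.8 mm.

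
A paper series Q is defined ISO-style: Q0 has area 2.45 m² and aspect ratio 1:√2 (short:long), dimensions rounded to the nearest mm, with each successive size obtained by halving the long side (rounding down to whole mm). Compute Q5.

Let Q0's short side be w mm. w · w√2 = 2.45 m² = 2,450,000 mm², so w ≈ 1316.2 mm and w√2 ≈ 1861.4 mm → Q0 = 1316 × 1861 mm.
Q1: ⌊1861/2⌋ × 1316 = 930 × 1316 mm
Q2: ⌊1316/2⌋ × 930 = 658 × 930 mm
Q3: ⌊930/2⌋ × 658 = 465 × 658 mm
Q4: ⌊658/2⌋ × 465 = 329 × 465 mm
Q5: ⌊465/2⌋ × 329 = 232 × 329 mm

232 × 329 mm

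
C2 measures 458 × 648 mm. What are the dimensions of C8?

57 × 81 mm

C3: ⌊648/2⌋ × 458 = 324 × 458 mm
C4: ⌊458/2⌋ × 324 = 229 × 324 mm
C5: ⌊324/2⌋ × 229 = 162 × 229 mm
C6: ⌊229/2⌋ × 162 = 114 × 162 mm
C7: ⌊162/2⌋ × 114 = 81 × 114 mm
C8: ⌊114/2⌋ × 81 = 57 × 81 mm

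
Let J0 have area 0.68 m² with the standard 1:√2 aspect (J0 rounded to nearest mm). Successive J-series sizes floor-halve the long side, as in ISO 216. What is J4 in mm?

Let J0's short side be w mm. w · w√2 = 0.68 m² = 680,000 mm², so w ≈ 693.4 mm and w√2 ≈ 980.6 mm → J0 = 693 × 981 mm.
J1: ⌊981/2⌋ × 693 = 490 × 693 mm
J2: ⌊693/2⌋ × 490 = 346 × 490 mm
J3: ⌊490/2⌋ × 346 = 245 × 346 mm
J4: ⌊346/2⌋ × 245 = 173 × 245 mm

173 × 245 mm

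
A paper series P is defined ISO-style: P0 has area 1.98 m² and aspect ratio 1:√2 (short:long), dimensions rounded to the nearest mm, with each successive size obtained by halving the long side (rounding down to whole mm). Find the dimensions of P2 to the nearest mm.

Let P0's short side be w mm. w · w√2 = 1.98 m² = 1,980,000 mm², so w ≈ 1183.2 mm and w√2 ≈ 1673.4 mm → P0 = 1183 × 1673 mm.
P1: ⌊1673/2⌋ × 1183 = 836 × 1183 mm
P2: ⌊1183/2⌋ × 836 = 591 × 836 mm

591 × 836 mm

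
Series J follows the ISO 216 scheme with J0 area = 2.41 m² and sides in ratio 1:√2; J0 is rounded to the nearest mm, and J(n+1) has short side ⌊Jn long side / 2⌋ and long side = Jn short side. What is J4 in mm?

Let J0's short side be w mm. w · w√2 = 2.41 m² = 2,410,000 mm², so w ≈ 1305.4 mm and w√2 ≈ 1846.1 mm → J0 = 1305 × 1846 mm.
J1: ⌊1846/2⌋ × 1305 = 923 × 1305 mm
J2: ⌊1305/2⌋ × 923 = 652 × 923 mm
J3: ⌊923/2⌋ × 652 = 461 × 652 mm
J4: ⌊652/2⌋ × 461 = 326 × 461 mm

326 × 461 mm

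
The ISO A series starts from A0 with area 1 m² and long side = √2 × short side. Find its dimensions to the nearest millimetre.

Let the short side be w mm. Then the long side is w√2 and w · w√2 = 10⁶ mm².
w² = 10⁶/√2, so w = 1000 / 2^(1/4) ≈ 840.9 mm; long side = 1000 · 2^(1/4) ≈ 1189.2 mm.

841 × 1189 mm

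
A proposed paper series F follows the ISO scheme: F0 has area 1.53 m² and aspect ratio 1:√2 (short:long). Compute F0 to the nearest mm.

1040 × 1471 mm

Let the short side be w mm. Then w · w√2 = 1.53 m² = 1,530,000 mm².
w² = 1,530,000/√2, so w ≈ 1040.1 mm; long side = w√2 ≈ 1471.0 mm.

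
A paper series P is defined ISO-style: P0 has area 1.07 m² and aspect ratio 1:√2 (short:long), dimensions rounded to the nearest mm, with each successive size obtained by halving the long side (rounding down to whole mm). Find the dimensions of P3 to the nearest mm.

307 × 435 mm

Let P0's short side be w mm. w · w√2 = 1.07 m² = 1,070,000 mm², so w ≈ 869.8 mm and w√2 ≈ 1230.1 mm → P0 = 870 × 1230 mm.
P1: ⌊1230/2⌋ × 870 = 615 × 870 mm
P2: ⌊870/2⌋ × 615 = 435 × 615 mm
P3: ⌊615/2⌋ × 435 = 307 × 435 mm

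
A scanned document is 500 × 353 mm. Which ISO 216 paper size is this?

B3 (353 × 500 mm)

Aspect ratio 500/353 ≈ 1.416 — close to the ISO √2 ≈ 1.414.
In the B-series (B0 = 1000 × 1414 mm): B3 = 353 × 500 mm.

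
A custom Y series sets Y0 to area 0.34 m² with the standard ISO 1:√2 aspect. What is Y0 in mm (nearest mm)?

Let the short side be w mm. Then w · w√2 = 0.34 m² = 340,000 mm².
w² = 340,000/√2, so w ≈ 490.3 mm; long side = w√2 ≈ 693.4 mm.

490 × 693 mm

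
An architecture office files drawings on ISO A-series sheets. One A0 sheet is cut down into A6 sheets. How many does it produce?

A0 = 841 × 1189 mm; A6 = 105 × 148 mm.
Each halving step doubles the count; 6 steps from A0 to A6.
2^6 = 64.

64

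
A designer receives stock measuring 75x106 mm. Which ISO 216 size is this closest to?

Aspect ratio 106/75 ≈ 1.413 — close to the ISO √2 ≈ 1.414.
In the A-series (A0 area = 1 m²): A7 = 74 × 105 mm.
Off by 2 mm total — nearest standard size.

A7 (74 × 105 mm)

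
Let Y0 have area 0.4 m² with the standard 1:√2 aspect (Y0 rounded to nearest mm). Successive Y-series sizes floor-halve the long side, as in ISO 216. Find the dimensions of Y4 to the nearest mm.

Let Y0's short side be w mm. w · w√2 = 0.4 m² = 400,000 mm², so w ≈ 531.8 mm and w√2 ≈ 752.1 mm → Y0 = 532 × 752 mm.
Y1: ⌊752/2⌋ × 532 = 376 × 532 mm
Y2: ⌊532/2⌋ × 376 = 266 × 376 mm
Y3: ⌊376/2⌋ × 266 = 188 × 266 mm
Y4: ⌊266/2⌋ × 188 = 133 × 188 mm

133 × 188 mm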